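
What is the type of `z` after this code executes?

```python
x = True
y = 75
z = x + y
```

bool + int = int (bool is subclass of int)

int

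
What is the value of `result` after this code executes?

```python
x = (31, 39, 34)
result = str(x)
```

x = (31, 39, 34); result = '(31, 39, 34)'

'(31, 39, 34)'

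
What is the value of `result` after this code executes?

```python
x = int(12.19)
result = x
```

x = 12; result = 12

12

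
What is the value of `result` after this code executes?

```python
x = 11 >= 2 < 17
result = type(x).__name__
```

x is bool; result = 'bool'

'bool'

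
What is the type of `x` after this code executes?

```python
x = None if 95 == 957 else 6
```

95 == 957 is False, so the else branch is taken

int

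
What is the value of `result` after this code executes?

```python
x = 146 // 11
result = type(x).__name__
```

x is int; result = 'int'

'int'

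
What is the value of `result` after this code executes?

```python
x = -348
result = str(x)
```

x = -348; result = '-348'

'-348'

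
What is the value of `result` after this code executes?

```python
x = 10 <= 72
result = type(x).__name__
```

x is bool; result = 'bool'

'bool'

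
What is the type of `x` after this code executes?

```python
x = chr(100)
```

chr() returns str (single char)

str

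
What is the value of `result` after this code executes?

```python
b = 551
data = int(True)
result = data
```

b = 551; data = 1; result = 1

1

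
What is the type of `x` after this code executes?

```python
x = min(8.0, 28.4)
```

min() of floats returns float

float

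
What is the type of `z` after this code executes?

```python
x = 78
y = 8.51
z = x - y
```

int - float = float

float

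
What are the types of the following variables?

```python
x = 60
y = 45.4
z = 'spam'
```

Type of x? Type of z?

x is assigned a bare integer (no decimal point), so it is an int; z is assigned a quoted string literal, so it is a str

int, str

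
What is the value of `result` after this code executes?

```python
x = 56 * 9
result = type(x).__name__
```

x is int; result = 'int'

'int'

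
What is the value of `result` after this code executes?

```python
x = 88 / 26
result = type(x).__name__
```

x is float; result = 'float'

'float'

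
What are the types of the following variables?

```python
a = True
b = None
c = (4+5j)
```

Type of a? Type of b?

a is assigned the constant True, which has type bool; b is assigned None, whose type is NoneType

bool, NoneType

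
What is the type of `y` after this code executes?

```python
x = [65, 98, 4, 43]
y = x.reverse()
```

list.reverse() returns None

NoneType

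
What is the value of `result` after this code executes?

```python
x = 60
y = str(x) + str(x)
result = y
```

x = 60; y = '6060'; result = '6060'

'6060'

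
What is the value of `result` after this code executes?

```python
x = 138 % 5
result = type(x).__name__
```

x is int; result = 'int'

'int'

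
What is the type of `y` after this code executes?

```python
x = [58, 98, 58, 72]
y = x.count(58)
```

list.count() returns int

int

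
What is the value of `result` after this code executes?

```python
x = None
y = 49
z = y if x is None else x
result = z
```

x = None; y = 49; z = 49; result = 49

49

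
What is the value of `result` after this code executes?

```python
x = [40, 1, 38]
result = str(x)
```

x = [40, 1, 38]; result = '[40, 1, 38]'

'[40, 1, 38]'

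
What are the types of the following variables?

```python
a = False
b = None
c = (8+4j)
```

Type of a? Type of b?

a is assigned the constant False, which has type bool; b is assigned None, whose type is NoneType

bool, NoneType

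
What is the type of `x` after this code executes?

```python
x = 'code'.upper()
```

str.upper() returns str

str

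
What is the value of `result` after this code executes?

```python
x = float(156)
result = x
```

x = 156.0; result = 156.0

156.0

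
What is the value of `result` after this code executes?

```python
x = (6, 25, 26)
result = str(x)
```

x = (6, 25, 26); result = '(6, 25, 26)'

'(6, 25, 26)'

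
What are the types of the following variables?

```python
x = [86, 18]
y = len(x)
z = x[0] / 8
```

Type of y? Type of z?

len() returns int; int / int = float

int, float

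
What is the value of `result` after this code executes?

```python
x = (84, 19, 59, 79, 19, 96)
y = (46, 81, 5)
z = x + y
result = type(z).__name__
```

x is tuple; y is tuple; z is tuple; result = 'tuple'

'tuple'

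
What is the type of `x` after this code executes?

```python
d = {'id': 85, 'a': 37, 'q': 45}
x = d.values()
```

.values() returns dict_values view

dict_values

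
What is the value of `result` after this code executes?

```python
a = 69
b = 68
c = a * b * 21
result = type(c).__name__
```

a is int; b is int; c is int; result = 'int'

'int'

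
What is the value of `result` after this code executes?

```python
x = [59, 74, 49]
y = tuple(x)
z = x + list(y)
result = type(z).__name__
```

x is list; y is tuple; z is list; result = 'list'

'list'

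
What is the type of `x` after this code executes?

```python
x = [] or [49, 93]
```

'or' returns first truthy value (list)

list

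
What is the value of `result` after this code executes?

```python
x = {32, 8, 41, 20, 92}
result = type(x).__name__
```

x is set; result = 'set'

'set'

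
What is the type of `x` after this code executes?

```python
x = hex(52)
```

hex() returns str representation

str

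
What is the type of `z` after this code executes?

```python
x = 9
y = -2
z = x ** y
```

int ** negative = float

float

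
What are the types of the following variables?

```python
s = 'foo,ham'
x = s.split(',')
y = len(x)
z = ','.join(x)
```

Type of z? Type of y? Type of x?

str.join() returns str; len() returns int; str.split() returns list

str, int, list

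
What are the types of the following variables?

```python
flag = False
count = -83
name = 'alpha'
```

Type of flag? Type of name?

flag is assigned the constant False, which has type bool; name is assigned a quoted string literal, so it is a str

bool, str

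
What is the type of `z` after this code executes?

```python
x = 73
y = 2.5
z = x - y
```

int - float = float

float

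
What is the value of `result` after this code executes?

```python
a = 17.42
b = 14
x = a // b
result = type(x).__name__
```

a is float; b is int; x is float; result = 'float'

'float'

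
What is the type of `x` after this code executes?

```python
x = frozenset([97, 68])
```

frozenset() returns frozenset

frozenset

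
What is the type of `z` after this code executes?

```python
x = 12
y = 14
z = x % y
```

int % int = int

int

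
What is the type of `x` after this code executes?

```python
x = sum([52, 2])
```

sum() of ints returns int

int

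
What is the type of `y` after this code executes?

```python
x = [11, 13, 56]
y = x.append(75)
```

list.append() returns None (mutates in place)

NoneType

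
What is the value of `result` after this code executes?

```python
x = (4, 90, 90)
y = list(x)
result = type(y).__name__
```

x is tuple; y is list; result = 'list'

'list'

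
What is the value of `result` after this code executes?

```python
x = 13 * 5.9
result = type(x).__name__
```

x is float; result = 'float'

'float'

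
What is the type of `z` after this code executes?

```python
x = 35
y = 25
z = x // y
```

int // int = int

int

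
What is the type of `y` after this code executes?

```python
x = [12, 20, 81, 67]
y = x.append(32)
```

list.append() returns None (mutates in place)

NoneType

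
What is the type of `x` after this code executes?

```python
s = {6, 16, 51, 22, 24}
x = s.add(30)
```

set.add() returns None (mutates in place)

NoneType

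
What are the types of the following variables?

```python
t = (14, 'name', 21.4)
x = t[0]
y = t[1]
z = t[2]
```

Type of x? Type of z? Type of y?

tuple[0] is int; tuple[2] is float; tuple[1] is str

int, float, str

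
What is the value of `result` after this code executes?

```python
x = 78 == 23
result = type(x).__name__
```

x is bool; result = 'bool'

'bool'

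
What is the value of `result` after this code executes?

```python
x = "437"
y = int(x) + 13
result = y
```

x = '437'; y = 450; result = 450

450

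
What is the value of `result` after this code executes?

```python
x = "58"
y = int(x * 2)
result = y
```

x = '58'; y = 5858; result = 5858

5858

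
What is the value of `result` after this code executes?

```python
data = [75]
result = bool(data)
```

data = [75]; result = True

True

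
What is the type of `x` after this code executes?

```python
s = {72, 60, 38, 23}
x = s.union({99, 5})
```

set.union() returns a new set

set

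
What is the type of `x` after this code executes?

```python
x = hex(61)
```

hex() returns str representation

str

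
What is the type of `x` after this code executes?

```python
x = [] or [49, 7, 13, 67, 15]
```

'or' returns first truthy value (list)

list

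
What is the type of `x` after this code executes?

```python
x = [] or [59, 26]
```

'or' returns first truthy value (list)

list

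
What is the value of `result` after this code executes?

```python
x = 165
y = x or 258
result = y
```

x = 165; y = 165; result = 165

165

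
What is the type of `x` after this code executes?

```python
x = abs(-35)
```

abs() of int returns int

int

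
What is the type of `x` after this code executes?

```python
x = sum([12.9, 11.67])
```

sum() of floats returns float

float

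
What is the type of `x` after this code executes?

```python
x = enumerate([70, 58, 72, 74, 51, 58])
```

enumerate() returns an enumerate object

enumerate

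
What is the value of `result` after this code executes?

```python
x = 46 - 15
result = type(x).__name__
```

x is int; result = 'int'

'int'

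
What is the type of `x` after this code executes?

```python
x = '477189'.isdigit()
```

str.isdigit() returns bool

bool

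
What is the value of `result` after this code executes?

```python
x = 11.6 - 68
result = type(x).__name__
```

x is float; result = 'float'

'float'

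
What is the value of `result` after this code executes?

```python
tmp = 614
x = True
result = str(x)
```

tmp = 614; x = True; result = 'True'

'True'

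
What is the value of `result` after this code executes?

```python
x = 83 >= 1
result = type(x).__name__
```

x is bool; result = 'bool'

'bool'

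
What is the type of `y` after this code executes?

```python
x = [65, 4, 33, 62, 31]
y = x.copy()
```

list.copy() returns list

list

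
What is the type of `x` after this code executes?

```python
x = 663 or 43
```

'or' returns first truthy value (int)

int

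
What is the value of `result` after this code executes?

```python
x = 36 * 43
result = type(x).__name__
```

x is int; result = 'int'

'int'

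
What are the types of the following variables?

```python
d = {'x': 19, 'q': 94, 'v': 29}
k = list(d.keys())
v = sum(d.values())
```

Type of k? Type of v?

list() converts to list; sum of ints is int

list, int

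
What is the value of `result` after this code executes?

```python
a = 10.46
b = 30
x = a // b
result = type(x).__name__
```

a is float; b is int; x is float; result = 'float'

'float'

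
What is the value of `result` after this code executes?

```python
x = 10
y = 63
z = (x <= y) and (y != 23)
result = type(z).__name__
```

x is int; y is int; z is bool; result = 'bool'

'bool'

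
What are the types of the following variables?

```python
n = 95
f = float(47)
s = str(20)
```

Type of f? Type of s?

f is assigned the result of calling float(), which returns a float; s is assigned the result of calling str(), which returns a str

float, str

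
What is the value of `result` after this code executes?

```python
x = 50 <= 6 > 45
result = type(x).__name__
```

x is bool; result = 'bool'

'bool'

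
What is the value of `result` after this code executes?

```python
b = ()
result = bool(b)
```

b = (); result = False

False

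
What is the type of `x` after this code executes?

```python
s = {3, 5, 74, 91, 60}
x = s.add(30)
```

set.add() returns None (mutates in place)

NoneType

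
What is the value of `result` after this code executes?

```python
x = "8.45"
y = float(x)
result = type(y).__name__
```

x is str; y is float; result = 'float'

'float'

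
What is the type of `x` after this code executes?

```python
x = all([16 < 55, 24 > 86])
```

all() returns bool

bool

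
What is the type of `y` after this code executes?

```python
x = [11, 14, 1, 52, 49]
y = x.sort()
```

list.sort() returns None (mutates in place)

NoneType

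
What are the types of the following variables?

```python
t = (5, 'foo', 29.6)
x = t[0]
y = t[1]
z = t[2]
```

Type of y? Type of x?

tuple[1] is str; tuple[0] is int

str, int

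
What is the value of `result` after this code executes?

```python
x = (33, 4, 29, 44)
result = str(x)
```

x = (33, 4, 29, 44); result = '(33, 4, 29, 44)'

'(33, 4, 29, 44)'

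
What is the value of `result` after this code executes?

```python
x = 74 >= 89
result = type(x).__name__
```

x is bool; result = 'bool'

'bool'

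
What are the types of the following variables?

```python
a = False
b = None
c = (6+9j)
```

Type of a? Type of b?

a is assigned the constant False, which has type bool; b is assigned None, whose type is NoneType

bool, NoneType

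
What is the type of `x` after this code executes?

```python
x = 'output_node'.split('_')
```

str.split() returns list

list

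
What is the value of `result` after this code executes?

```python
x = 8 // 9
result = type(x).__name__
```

x is int; result = 'int'

'int'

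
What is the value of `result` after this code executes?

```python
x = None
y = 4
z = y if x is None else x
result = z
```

x = None; y = 4; z = 4; result = 4

4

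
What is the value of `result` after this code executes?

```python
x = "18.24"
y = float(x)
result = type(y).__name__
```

x is str; y is float; result = 'float'

'float'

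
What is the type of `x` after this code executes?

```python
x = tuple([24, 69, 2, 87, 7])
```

tuple() constructor returns tuple

tuple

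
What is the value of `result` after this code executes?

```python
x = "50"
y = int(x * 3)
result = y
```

x = '50'; y = 505050; result = 505050

505050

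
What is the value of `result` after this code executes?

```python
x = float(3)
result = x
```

x = 3.0; result = 3.0

3.0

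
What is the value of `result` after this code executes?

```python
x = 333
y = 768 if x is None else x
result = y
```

x = 333; y = 333; result = 333

333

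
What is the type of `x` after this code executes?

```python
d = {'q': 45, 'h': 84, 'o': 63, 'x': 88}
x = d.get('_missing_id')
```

dict.get() returns None when key not found

NoneType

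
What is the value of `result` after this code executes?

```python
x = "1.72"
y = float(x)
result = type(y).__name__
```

x is str; y is float; result = 'float'

'float'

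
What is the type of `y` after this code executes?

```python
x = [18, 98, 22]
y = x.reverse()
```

list.reverse() returns None

NoneType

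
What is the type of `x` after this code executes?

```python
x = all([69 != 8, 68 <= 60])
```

all() returns bool

bool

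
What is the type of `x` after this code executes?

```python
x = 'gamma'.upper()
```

str.upper() returns str

str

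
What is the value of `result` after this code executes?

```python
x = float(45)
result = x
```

x = 45.0; result = 45.0

45.0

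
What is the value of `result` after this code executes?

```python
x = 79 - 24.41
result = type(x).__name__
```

x is float; result = 'float'

'float'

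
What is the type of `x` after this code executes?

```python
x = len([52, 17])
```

len() always returns int

int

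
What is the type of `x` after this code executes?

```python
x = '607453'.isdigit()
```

str.isdigit() returns bool

bool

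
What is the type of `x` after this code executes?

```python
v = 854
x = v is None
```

'is' comparison returns bool

bool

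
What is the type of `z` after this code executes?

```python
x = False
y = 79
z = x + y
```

bool + int = int (bool is subclass of int)

int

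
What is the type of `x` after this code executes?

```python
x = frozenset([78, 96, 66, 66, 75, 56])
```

frozenset() returns frozenset

frozenset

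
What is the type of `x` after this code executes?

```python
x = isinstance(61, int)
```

isinstance() returns bool

bool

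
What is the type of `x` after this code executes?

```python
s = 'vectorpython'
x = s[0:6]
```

Slicing a str returns str

str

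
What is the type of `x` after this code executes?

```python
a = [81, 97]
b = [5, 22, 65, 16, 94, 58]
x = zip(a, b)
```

zip() returns a zip object

zip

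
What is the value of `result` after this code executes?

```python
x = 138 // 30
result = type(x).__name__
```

x is int; result = 'int'

'int'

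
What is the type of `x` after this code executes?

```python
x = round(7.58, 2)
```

round() with decimal places returns float

float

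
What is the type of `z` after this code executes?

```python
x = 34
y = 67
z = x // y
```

int // int = int

int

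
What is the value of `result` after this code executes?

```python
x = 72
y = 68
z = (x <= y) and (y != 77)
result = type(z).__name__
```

x is int; y is int; z is bool; result = 'bool'

'bool'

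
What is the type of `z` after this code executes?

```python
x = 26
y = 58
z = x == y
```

Equality comparison returns bool

bool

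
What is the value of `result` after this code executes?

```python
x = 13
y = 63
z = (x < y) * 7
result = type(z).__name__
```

x is int; y is int; z is int; result = 'int'

'int'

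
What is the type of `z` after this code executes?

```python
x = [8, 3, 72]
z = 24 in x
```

'in' operator returns bool

bool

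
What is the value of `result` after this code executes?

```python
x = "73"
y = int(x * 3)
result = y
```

x = '73'; y = 737373; result = 737373

737373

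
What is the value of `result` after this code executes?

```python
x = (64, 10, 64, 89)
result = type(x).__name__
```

x is tuple; result = 'tuple'

'tuple'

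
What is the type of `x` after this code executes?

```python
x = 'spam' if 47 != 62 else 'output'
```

Both branches of conditional are str

str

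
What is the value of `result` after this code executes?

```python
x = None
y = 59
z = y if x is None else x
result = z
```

x = None; y = 59; z = 59; result = 59

59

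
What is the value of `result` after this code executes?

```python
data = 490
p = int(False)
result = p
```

data = 490; p = 0; result = 0

0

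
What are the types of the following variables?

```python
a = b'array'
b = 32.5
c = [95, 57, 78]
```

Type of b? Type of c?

b is assigned a number with a decimal point, so it is a float; c is assigned a list literal (square brackets)

float, list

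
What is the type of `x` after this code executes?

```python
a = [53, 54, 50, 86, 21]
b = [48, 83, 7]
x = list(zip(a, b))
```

list(zip()) returns a list of tuples

list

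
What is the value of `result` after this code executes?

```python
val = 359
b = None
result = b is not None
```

val = 359; b = None; result = False

False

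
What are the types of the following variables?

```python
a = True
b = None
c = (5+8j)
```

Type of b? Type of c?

b is assigned None, whose type is NoneType; c is assigned (5+8j), an int plus an imaginary literal (j suffix), which evaluates to complex

NoneType, complex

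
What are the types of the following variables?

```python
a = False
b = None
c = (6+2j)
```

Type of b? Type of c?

b is assigned None, whose type is NoneType; c is assigned (6+2j), an int plus an imaginary literal (j suffix), which evaluates to complex

NoneType, complex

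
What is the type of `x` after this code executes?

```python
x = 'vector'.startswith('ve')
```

str.startswith() returns bool

bool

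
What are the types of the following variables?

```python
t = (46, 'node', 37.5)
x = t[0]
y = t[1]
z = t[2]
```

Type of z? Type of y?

tuple[2] is float; tuple[1] is str

float, str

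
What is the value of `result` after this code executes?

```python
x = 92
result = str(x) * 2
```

x = 92; result = '9292'

'9292'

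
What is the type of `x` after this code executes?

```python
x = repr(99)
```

repr() returns str

str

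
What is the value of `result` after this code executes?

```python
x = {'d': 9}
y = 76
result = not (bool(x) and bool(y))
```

x = {'d': 9}; y = 76; result = False

False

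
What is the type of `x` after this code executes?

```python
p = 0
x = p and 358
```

'and' returns first falsy value (0 is int)

int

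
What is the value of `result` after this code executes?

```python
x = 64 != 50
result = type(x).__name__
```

x is bool; result = 'bool'

'bool'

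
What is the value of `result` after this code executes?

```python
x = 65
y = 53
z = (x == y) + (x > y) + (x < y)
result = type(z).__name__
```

x is int; y is int; z is int; result = 'int'

'int'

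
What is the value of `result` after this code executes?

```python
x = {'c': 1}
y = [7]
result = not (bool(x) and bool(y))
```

x = {'c': 1}; y = [7]; result = False

False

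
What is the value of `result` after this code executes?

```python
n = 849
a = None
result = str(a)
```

n = 849; a = None; result = 'None'

'None'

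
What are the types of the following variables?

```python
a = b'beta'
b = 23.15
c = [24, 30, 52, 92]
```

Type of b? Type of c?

b is assigned a number with a decimal point, so it is a float; c is assigned a list literal (square brackets)

float, list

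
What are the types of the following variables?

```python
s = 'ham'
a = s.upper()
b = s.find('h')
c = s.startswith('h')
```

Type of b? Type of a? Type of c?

find() returns int; upper() returns str; startswith() returns bool

int, str, bool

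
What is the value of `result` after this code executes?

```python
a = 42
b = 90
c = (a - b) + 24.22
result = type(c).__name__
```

a is int; b is int; c is float; result = 'float'

'float'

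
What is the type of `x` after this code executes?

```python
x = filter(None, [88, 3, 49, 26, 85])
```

filter() returns a filter object

filter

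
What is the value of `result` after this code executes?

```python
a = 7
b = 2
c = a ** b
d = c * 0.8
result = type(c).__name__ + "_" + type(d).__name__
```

a is int; b is int; c is int; d is float; result = 'int_float'

'int_float'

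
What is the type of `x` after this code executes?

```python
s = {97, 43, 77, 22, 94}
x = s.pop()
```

Popping from set[int] returns int

int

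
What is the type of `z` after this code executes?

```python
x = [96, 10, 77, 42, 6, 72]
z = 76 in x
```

'in' operator returns bool

bool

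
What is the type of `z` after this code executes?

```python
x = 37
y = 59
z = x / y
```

int / int = float

float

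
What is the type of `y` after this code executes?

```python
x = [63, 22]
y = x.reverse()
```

list.reverse() returns None

NoneType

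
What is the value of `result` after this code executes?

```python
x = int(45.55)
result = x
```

x = 45; result = 45

45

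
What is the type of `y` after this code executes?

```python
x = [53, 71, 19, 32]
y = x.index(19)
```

list.index() returns int

int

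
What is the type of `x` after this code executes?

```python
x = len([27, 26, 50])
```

len() always returns int

int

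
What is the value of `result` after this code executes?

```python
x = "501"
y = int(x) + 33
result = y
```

x = '501'; y = 534; result = 534

534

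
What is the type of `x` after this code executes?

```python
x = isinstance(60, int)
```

isinstance() returns bool

bool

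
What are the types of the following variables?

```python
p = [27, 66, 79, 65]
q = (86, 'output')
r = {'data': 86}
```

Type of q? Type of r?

q is assigned a tuple (parenthesized, comma-separated values); r is assigned a dict literal ({key: value})

tuple, dict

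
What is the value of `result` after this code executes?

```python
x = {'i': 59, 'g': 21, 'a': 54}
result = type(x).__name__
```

x is dict; result = 'dict'

'dict'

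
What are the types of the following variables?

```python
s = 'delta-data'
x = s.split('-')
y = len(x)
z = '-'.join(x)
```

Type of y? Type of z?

len() returns int; str.join() returns str

int, str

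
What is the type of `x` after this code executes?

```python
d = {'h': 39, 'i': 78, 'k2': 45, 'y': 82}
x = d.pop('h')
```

dict.pop() returns the value

int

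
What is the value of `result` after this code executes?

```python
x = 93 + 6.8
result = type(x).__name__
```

x is float; result = 'float'

'float'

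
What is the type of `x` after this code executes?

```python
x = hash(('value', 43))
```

hash() returns int

int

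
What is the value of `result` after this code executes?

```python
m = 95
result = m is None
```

m = 95; result = False

False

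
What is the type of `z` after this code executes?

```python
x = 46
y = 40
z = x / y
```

int / int = float

float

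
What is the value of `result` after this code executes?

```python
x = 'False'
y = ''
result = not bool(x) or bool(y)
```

x = 'False'; y = ''; result = False

False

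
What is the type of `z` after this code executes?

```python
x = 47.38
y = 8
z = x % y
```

float % int = float

float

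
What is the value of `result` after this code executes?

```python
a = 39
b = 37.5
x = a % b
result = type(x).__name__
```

a is int; b is float; x is float; result = 'float'

'float'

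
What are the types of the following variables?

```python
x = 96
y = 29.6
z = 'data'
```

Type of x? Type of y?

x is assigned a bare integer (no decimal point), so it is an int; y is assigned a number with a decimal point, so it is a float

int, float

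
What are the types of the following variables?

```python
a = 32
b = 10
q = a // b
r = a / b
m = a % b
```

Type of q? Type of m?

// returns int; % of ints returns int

int, int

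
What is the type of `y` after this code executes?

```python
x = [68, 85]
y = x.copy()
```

list.copy() returns list

list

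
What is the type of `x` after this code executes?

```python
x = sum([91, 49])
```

sum() of ints returns int

int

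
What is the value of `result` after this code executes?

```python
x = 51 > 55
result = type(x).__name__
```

x is bool; result = 'bool'

'bool'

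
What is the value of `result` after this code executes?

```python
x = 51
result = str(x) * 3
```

x = 51; result = '515151'

'515151'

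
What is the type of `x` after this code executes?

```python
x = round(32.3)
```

round() with no decimal places returns int

int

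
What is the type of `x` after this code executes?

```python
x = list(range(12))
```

list(range()) returns list

list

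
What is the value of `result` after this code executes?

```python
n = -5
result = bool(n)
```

n = -5; result = True

True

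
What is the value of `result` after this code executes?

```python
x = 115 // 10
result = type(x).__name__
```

x is int; result = 'int'

'int'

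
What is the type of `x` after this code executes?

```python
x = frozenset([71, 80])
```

frozenset() returns frozenset

frozenset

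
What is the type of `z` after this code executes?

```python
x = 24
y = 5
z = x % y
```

int % int = int

int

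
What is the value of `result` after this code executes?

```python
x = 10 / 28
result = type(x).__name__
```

x is float; result = 'float'

'float'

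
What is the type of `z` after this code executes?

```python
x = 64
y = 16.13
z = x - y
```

int - float = float

float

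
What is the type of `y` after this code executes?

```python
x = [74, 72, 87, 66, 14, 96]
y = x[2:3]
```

Slicing a list returns a list

list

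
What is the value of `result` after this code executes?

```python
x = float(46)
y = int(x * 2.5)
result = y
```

x = 46.0; y = 115; result = 115

115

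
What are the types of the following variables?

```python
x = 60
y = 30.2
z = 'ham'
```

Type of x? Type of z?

x is assigned a bare integer (no decimal point), so it is an int; z is assigned a quoted string literal, so it is a str

int, str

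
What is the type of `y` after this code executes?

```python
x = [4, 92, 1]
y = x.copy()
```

list.copy() returns list

list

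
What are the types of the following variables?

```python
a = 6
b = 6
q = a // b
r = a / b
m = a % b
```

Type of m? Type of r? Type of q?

% of ints returns int; / returns float; // returns int

int, float, int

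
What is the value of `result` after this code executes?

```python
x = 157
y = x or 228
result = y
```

x = 157; y = 157; result = 157

157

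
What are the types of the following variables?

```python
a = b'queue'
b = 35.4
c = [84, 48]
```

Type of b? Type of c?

b is assigned a number with a decimal point, so it is a float; c is assigned a list literal (square brackets)

float, list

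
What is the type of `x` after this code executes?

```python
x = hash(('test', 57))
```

hash() returns int

int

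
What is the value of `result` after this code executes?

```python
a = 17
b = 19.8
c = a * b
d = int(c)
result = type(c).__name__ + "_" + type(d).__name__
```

a is int; b is float; c is float; d is int; result = 'float_int'

'float_int'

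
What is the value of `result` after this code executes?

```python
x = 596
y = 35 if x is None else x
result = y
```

x = 596; y = 596; result = 596

596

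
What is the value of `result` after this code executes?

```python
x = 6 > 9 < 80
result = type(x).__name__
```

x is bool; result = 'bool'

'bool'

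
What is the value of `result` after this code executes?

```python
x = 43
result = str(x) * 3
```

x = 43; result = '434343'

'434343'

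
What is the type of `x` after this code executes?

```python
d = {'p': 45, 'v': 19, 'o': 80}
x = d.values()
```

.values() returns dict_values view

dict_values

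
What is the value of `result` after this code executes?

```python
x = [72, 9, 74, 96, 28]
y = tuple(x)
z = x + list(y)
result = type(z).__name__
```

x is list; y is tuple; z is list; result = 'list'

'list'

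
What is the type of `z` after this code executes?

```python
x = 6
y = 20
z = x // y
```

int // int = int

int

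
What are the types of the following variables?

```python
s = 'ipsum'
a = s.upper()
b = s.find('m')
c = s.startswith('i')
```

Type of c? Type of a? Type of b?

startswith() returns bool; upper() returns str; find() returns int

bool, str, int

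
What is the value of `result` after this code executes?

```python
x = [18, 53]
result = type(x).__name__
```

x is list; result = 'list'

'list'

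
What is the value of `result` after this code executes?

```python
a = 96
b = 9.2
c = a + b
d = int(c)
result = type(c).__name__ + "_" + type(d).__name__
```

a is int; b is float; c is float; d is int; result = 'float_int'

'float_int'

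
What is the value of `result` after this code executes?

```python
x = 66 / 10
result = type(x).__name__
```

x is float; result = 'float'

'float'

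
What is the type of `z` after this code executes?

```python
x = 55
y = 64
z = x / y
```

int / int = float

float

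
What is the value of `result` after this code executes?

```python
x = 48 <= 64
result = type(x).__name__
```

x is bool; result = 'bool'

'bool'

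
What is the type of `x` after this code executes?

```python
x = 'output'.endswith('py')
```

str.endswith() returns bool

bool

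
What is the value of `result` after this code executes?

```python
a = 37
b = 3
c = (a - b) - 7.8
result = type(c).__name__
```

a is int; b is int; c is float; result = 'float'

'float'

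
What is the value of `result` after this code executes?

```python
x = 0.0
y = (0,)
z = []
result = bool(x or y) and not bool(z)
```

x = 0.0; y = (0,); z = []; result = True

True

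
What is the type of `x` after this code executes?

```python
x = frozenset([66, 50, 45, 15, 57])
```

frozenset() returns frozenset

frozenset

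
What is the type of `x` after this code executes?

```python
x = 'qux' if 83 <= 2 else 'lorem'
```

Both branches of conditional are str

str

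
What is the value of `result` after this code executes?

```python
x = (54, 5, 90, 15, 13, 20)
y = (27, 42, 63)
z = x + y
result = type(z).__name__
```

x is tuple; y is tuple; z is tuple; result = 'tuple'

'tuple'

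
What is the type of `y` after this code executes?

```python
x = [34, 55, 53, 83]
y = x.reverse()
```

list.reverse() returns None

NoneType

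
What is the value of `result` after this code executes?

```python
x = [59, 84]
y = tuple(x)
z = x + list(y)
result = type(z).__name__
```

x is list; y is tuple; z is list; result = 'list'

'list'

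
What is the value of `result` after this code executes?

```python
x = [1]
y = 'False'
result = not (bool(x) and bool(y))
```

x = [1]; y = 'False'; result = False

False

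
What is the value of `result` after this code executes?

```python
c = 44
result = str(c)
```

c = 44; result = '44'

'44'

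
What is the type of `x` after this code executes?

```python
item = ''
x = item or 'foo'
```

'or' returns first truthy value (str)

str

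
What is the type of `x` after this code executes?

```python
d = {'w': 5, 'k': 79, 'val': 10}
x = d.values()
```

.values() returns dict_values view

dict_values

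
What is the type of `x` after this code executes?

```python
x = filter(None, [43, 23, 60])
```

filter() returns a filter object

filter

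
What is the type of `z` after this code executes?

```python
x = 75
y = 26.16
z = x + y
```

int + float = float

float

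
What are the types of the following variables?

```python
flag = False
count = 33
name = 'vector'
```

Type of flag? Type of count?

flag is assigned the constant False, which has type bool; count is assigned a bare integer (no decimal point), so it is an int

bool, int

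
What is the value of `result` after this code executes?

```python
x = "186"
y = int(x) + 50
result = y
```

x = '186'; y = 236; result = 236

236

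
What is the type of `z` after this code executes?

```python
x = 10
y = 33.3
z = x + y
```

int + float = float

float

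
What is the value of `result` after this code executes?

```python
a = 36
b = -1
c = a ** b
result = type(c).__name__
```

a is int; b is int; c is float; result = 'float'

'float'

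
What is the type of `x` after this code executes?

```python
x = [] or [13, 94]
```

'or' returns first truthy value (list)

list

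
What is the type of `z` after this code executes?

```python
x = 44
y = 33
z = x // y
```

int // int = int

int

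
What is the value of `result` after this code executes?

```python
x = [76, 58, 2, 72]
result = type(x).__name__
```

x is list; result = 'list'

'list'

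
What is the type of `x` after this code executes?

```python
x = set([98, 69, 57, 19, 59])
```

set() constructor returns set

set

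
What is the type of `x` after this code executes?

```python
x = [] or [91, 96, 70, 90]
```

'or' returns first truthy value (list)

list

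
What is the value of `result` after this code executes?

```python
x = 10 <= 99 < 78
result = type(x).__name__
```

x is bool; result = 'bool'

'bool'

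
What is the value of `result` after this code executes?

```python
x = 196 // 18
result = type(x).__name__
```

x is int; result = 'int'

'int'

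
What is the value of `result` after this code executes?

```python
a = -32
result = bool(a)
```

a = -32; result = True

True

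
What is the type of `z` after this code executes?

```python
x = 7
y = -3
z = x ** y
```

int ** negative = float

float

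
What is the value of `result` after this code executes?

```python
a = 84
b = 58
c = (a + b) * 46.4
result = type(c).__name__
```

a is int; b is int; c is float; result = 'float'

'float'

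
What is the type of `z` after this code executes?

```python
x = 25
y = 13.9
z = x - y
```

int - float = float

float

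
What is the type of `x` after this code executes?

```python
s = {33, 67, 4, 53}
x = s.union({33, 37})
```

set.union() returns a new set

set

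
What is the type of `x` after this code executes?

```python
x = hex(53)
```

hex() returns str representation

str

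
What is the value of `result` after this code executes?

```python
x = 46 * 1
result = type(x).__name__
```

x is int; result = 'int'

'int'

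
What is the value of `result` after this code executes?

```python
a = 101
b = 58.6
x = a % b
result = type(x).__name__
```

a is int; b is float; x is float; result = 'float'

'float'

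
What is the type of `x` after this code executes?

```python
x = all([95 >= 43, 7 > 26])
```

all() returns bool

bool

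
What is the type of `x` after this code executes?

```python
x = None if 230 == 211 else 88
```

230 == 211 is False, so the else branch is taken

int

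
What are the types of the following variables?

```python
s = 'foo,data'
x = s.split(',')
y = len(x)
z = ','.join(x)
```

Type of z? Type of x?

str.join() returns str; str.split() returns list

str, list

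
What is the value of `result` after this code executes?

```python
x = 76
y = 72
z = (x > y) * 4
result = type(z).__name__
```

x is int; y is int; z is int; result = 'int'

'int'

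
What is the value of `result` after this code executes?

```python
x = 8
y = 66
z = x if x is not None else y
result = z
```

x = 8; y = 66; z = 8; result = 8

8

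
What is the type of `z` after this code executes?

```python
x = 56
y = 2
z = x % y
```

int % int = int

int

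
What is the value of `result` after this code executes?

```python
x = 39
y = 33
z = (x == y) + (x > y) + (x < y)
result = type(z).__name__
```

x is int; y is int; z is int; result = 'int'

'int'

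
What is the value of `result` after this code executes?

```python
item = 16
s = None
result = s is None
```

item = 16; s = None; result = True

True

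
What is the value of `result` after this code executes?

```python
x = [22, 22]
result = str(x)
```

x = [22, 22]; result = '[22, 22]'

'[22, 22]'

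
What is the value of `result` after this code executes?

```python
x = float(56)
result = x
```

x = 56.0; result = 56.0

56.0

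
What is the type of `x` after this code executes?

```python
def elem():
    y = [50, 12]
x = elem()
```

Function without return returns None

NoneType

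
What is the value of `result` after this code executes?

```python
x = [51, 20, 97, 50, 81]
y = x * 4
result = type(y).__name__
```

x is list; y is list; result = 'list'

'list'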